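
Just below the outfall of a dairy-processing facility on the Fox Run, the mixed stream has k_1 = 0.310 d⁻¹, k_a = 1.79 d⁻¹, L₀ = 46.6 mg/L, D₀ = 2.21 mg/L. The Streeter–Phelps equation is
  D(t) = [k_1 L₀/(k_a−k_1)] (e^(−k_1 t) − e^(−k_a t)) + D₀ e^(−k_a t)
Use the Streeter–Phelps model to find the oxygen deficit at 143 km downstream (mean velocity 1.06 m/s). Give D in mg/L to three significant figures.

D ≈ 5.55 mg/L

Travel time t = x/v = 143 km / (1.06 m/s) = 143000 m / 1.06 m/s = 134900 s = 1.561 d.
k_1 L₀/(k_a−k_1) = 0.310×46.6/(1.79−0.310) = 14.45/1.480 = 9.761 mg/L.
e^(−k_1 t) = e^(−0.310×1.561) = 0.6163; e^(−k_a t) = e^(−1.79×1.561) = 0.06112.
D = 9.761 × (0.6163 − 0.06112) + 2.21 × 0.06112 = 5.419 + 0.1351 = 5.554 mg/L.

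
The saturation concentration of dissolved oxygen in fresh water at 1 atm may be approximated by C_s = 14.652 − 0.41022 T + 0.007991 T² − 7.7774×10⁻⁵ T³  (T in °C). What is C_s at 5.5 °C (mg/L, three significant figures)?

C_s = 14.652 − 0.41022×5.5 + 0.007991×5.5² − 7.7774×10⁻⁵×5.5³ = 12.62 mg/L.

C_s ≈ 12.6 mg/L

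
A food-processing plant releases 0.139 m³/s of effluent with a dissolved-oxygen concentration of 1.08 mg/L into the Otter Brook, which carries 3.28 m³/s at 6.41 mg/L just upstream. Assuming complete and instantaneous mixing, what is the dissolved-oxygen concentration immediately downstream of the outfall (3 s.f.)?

6.19 mg/L

Flow-weighted mixing: C = (Q_r C_r + Q_w C_w)/(Q_r + Q_w)
= (3.28×6.41 + 0.139×1.08)/(3.28 + 0.139) = 21.17/3.419 = 6.193 mg/L.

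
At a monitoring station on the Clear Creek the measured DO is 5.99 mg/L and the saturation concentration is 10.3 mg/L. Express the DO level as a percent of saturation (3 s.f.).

% saturation = C/C_s × 100 = 5.99/10.3 × 100 = 58.2 %.

58.2 % saturation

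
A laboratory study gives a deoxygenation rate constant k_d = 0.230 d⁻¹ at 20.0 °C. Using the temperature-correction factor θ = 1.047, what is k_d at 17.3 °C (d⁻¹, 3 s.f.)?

k_d ≈ 0.203 d⁻¹

k_d(T₂) = k_d(T₁) · θ^(T₂−T₁) = 0.230 × 1.047^(17.3−20.0)
= 0.230 × 1.047^-2.70 = 0.230 × 0.8834 = 0.2032 d⁻¹.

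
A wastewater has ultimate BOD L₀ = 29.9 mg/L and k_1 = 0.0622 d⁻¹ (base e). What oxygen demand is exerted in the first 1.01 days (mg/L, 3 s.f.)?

y ≈ 1.82 mg/L

y_t = L₀(1 − e^(−k_1 t)) = 29.9 × (1 − e^(−0.0622×1.01))
= 29.9 × (1 − 0.9391) = 29.9 × 0.06089 = 1.821 mg/L.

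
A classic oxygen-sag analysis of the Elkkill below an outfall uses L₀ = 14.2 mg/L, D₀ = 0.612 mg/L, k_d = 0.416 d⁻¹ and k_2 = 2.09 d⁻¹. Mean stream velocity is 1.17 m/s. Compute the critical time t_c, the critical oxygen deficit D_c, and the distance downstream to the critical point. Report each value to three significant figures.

t_c ≈ 0.851 d; D_c ≈ 1.98 mg/L; x_c ≈ 86.0 km

At the critical point dD/dt = 0, so k_d L₀ e^(−k_d t) = k_2 D. Substituting D(t) from the Streeter–Phelps equation and solving for t gives
t_c = ln[(k_2/k_d)(1 − D₀(k_2−k_d)/(k_d L₀))] / (k_2−k_d).
Here k_2−k_d = 1.674 d⁻¹ and 1 − D₀(k_2−k_d)/(k_d L₀) = 1 − 0.612×1.674/(0.416×14.2) = 0.8266, so
t_c = ln(5.024 × 0.8266) / 1.674 = 1.424 / 1.674 = 0.8505 d.
L(t_c) = L₀ e^(−k_d t_c) = 14.2 × 0.7020 = 9.968 mg/L, and at the critical point k_2 D_c = k_d L, so D_c = (0.416/2.09) × 9.968 = 1.984 mg/L.
x_c = v t_c = 1.17 m/s × 0.8505 d × 86400 s/d = 85980 m ≈ 86.0 km.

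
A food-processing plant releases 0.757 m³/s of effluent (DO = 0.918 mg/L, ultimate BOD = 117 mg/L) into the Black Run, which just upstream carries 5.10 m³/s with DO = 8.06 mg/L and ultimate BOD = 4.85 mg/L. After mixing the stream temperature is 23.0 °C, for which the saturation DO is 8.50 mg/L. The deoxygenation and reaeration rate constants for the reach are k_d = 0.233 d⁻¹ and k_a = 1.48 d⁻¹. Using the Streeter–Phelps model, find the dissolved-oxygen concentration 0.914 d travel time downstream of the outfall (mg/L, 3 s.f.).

Mixed DO = (5.10×8.06 + 0.757×0.918)/(5.10+0.757) = 41.80/5.857 = 7.137 mg/L.
Mixed L₀ = (5.10×4.85 + 0.757×117)/(5.857) = 113.3/5.857 = 19.35 mg/L.
Initial deficit D₀ = C_s − DO₀ = 8.50 − 7.137 = 1.363 mg/L.
D(0.914) = [0.233×19.35/(1.48−0.233)](e^(−0.233×0.914) − e^(−1.48×0.914)) + 1.363 e^(−1.48×0.914)
= 3.615 × (0.8082 − 0.2585) + 1.363 × 0.2585 = 2.339 mg/L.
DO = 8.50 − 2.339 = 6.161 mg/L.

DO ≈ 6.16 mg/L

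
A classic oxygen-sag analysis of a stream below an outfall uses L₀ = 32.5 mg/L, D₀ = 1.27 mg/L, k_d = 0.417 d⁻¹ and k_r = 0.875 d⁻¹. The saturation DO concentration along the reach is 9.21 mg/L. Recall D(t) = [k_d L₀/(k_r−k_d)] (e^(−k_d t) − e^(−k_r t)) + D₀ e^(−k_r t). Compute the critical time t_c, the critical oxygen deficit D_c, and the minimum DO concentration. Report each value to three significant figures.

t_c ≈ 1.52 d; D_c ≈ 8.21 mg/L; min DO ≈ 1.00 mg/L

t_c = [1/(k_r−k_d)] ln[(k_r/k_d)(1 − D₀(k_r−k_d)/(k_d L₀))]
= [1/(0.875−0.417)] ln[(0.875/0.417)(1 − 1.27×0.4580/(0.417×32.5))]
= (1/0.4580) ln[2.098 × 0.9571] = 2.183 × ln(2.008) = 2.183 × 0.6973 = 1.522 d.
D_c = (k_d/k_r) L₀ e^(−k_d t_c) = (0.417/0.875) × 32.5 × e^(−0.417×1.522) = 0.4766 × 32.5 × 0.5300 = 8.209 mg/L.
Minimum DO = C_s − D_c = 9.21 − 8.209 = 1.001 mg/L.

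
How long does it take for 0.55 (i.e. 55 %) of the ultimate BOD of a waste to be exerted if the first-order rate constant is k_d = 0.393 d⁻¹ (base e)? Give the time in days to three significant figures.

y/L₀ = 1 − e^(−k_d t) = 0.55 ⇒ e^(−k_d t) = 0.450
t = −ln(0.450) / 0.393 = 0.7985 / 0.393 = 2.032 d.

t ≈ 2.03 d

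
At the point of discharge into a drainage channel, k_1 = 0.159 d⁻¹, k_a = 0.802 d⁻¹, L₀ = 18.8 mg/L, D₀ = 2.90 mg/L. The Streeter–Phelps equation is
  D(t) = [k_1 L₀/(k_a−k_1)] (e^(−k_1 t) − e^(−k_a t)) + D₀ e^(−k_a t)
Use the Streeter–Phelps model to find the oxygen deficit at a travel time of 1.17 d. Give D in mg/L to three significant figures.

D ≈ 3.18 mg/L

k_1 L₀/(k_a−k_1) = 0.159×18.8/(0.802−0.159) = 2.989/0.6430 = 4.649 mg/L.
e^(−k_1 t) = e^(−0.159×1.170) = 0.8302; e^(−k_a t) = e^(−0.802×1.170) = 0.3913.
D = 4.649 × (0.8302 − 0.3913) + 2.90 × 0.3913 = 2.041 + 1.135 = 3.175 mg/L.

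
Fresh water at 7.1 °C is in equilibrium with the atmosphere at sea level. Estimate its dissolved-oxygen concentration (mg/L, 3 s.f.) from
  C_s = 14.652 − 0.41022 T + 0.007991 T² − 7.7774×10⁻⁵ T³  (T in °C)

C_s ≈ 12.1 mg/L

C_s = 14.652 − 0.41022×7.1 + 0.007991×7.1² − 7.7774×10⁻⁵×7.1³ = 12.11 mg/L.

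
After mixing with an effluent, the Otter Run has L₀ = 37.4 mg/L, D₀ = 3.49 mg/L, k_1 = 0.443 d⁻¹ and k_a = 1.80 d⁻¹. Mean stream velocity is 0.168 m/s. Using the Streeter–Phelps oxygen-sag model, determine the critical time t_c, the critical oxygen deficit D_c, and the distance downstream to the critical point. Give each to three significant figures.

With k_a/k_1 = 4.063 and 1 − D₀(k_a−k_1)/(k_1 L₀) = 0.7142,
t_c = ln(4.063 × 0.7142) / (1.80 − 0.443) = ln(2.902) / 1.357 = 1.065/1.357 = 0.7851 d.
D_c = (k_1/k_a) L₀ e^(−k_1 t_c) = (0.443/1.80) × 37.4 × e^(−0.443×0.7851) = 0.2461 × 37.4 × 0.7063 = 6.501 mg/L.
x_c = v t_c = 0.168 m/s × 0.7851 d × 86400 s/d = 11400 m ≈ 11.4 km.

t_c ≈ 0.785 d; D_c ≈ 6.50 mg/L; x_c ≈ 11.4 km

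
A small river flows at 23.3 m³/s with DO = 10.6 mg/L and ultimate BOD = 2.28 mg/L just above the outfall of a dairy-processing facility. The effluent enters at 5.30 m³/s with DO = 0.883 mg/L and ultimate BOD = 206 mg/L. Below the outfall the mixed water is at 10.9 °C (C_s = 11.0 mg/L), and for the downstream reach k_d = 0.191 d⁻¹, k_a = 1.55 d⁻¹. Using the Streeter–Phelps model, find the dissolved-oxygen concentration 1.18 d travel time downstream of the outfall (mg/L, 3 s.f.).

Mixed DO = (23.3×10.6 + 5.30×0.883)/(23.3+5.30) = 251.7/28.60 = 8.799 mg/L.
Mixed L₀ = (23.3×2.28 + 5.30×206)/(28.60) = 1145/28.60 = 40.03 mg/L.
Initial deficit D₀ = C_s − DO₀ = 11.0 − 8.799 = 2.201 mg/L.
D(1.18) = [0.191×40.03/(1.55−0.191)](e^(−0.191×1.18) − e^(−1.55×1.18)) + 2.201 e^(−1.55×1.18)
= 5.626 × (0.7982 − 0.1606) + 2.201 × 0.1606 = 3.941 mg/L.
DO = 11.0 − 3.941 = 7.059 mg/L.

DO ≈ 7.06 mg/L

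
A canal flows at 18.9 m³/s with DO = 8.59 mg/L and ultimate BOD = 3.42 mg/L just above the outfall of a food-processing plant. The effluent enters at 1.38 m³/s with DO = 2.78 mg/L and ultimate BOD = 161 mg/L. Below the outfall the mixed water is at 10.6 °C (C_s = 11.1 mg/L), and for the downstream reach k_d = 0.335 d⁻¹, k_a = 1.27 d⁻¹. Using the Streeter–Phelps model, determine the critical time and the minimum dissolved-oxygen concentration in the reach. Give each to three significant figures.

Mixed DO = (18.9×8.59 + 1.38×2.78)/(18.9+1.38) = 166.2/20.28 = 8.195 mg/L.
Mixed L₀ = (18.9×3.42 + 1.38×161)/(20.28) = 286.8/20.28 = 14.14 mg/L.
Initial deficit D₀ = C_s − DO₀ = 11.1 − 8.195 = 2.905 mg/L.
t_c = (1/0.9350) ln[(1.27/0.335)(1 − 2.905×0.9350/(0.335×14.14))] = 1.070 × ln(1.617) = 0.5143 d.
D_c = (0.335/1.27) × 14.14 × e^(−0.335×0.5143) = 0.2638 × 14.14 × 0.8417 = 3.140 mg/L.
Minimum DO = 11.1 − 3.140 = 7.960 mg/L.

t_c ≈ 0.514 d; minimum DO ≈ 7.96 mg/L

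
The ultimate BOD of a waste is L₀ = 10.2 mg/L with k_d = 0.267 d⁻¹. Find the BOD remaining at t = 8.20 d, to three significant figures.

L_t = L₀ e^(−k_d t) = 10.2 × e^(−0.267×8.20) = 10.2 × 0.1120 = 1.142 mg/L.

L ≈ 1.14 mg/L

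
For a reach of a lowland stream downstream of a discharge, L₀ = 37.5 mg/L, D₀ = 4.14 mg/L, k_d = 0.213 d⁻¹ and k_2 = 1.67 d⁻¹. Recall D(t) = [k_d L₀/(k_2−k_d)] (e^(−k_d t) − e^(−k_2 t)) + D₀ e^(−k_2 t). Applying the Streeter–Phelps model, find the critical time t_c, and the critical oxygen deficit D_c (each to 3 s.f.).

t_c ≈ 0.448 d; D_c ≈ 4.35 mg/L

With k_2/k_d = 7.840 and 1 − D₀(k_2−k_d)/(k_d L₀) = 0.2448,
t_c = ln(7.840 × 0.2448) / (1.67 − 0.213) = ln(1.920) / 1.457 = 0.6521/1.457 = 0.4475 d.
D_c = (k_d/k_2) L₀ e^(−k_d t_c) = (0.213/1.67) × 37.5 × e^(−0.213×0.4475) = 0.1275 × 37.5 × 0.9091 = 4.348 mg/L.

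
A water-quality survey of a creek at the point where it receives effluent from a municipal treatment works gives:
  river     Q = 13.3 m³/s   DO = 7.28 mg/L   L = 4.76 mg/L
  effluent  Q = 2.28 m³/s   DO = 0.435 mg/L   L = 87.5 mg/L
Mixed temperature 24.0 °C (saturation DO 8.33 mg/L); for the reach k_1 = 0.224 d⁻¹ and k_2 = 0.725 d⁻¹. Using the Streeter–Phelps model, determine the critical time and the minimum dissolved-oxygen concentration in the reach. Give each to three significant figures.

Mixed DO = (13.3×7.28 + 2.28×0.435)/(13.3+2.28) = 97.82/15.58 = 6.278 mg/L.
Mixed L₀ = (13.3×4.76 + 2.28×87.5)/(15.58) = 262.8/15.58 = 16.87 mg/L.
Initial deficit D₀ = C_s − DO₀ = 8.33 − 6.278 = 2.052 mg/L.
t_c = (1/0.5010) ln[(0.725/0.224)(1 − 2.052×0.5010/(0.224×16.87))] = 1.996 × ln(2.356) = 1.711 d.
D_c = (0.224/0.725) × 16.87 × e^(−0.224×1.711) = 0.3090 × 16.87 × 0.6817 = 3.553 mg/L.
Minimum DO = 8.33 − 3.553 = 4.777 mg/L.

t_c ≈ 1.71 d; minimum DO ≈ 4.78 mg/L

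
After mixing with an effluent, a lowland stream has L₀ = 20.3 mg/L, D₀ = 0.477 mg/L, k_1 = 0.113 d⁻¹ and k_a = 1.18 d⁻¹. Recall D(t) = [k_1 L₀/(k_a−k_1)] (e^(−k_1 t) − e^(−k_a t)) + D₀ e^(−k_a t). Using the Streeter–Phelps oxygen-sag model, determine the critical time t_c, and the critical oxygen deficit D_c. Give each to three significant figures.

t_c ≈ 1.96 d; D_c ≈ 1.56 mg/L

With k_a/k_1 = 10.44 and 1 − D₀(k_a−k_1)/(k_1 L₀) = 0.7781,
t_c = ln(10.44 × 0.7781) / (1.18 − 0.113) = ln(8.126) / 1.067 = 2.095/1.067 = 1.963 d.
D_c = (k_1/k_a) L₀ e^(−k_1 t_c) = (0.113/1.18) × 20.3 × e^(−0.113×1.963) = 0.09576 × 20.3 × 0.8010 = 1.557 mg/L.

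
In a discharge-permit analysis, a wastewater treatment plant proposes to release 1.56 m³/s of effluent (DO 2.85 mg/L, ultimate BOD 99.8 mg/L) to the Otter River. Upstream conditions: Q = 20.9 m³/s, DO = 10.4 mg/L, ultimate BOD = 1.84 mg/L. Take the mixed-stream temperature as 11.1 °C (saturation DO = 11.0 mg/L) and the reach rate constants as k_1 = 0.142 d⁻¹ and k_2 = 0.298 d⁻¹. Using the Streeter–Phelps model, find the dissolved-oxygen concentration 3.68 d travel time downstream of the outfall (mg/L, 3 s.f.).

DO ≈ 8.59 mg/L

Mixed DO = (20.9×10.4 + 1.56×2.85)/(20.9+1.56) = 221.8/22.46 = 9.876 mg/L.
Mixed L₀ = (20.9×1.84 + 1.56×99.8)/(22.46) = 194.1/22.46 = 8.644 mg/L.
Initial deficit D₀ = C_s − DO₀ = 11.0 − 9.876 = 1.124 mg/L.
D(3.68) = [0.142×8.644/(0.298−0.142)](e^(−0.142×3.68) − e^(−0.298×3.68)) + 1.124 e^(−0.298×3.68)
= 7.868 × (0.5930 − 0.3340) + 1.124 × 0.3340 = 2.413 mg/L.
DO = 11.0 − 2.413 = 8.587 mg/L.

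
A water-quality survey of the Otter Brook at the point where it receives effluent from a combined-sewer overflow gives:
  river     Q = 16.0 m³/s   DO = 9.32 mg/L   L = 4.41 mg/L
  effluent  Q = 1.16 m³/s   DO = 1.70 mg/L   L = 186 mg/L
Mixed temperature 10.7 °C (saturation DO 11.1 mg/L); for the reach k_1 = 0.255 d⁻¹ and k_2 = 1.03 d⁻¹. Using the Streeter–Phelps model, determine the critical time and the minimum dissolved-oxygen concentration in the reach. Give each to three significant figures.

t_c ≈ 1.10 d; minimum DO ≈ 7.98 mg/L

Mixed DO = (16.0×9.32 + 1.16×1.70)/(16.0+1.16) = 151.1/17.16 = 8.805 mg/L.
Mixed L₀ = (16.0×4.41 + 1.16×186)/(17.16) = 286.3/17.16 = 16.69 mg/L.
Initial deficit D₀ = C_s − DO₀ = 11.1 − 8.805 = 2.295 mg/L.
t_c = (1/0.7750) ln[(1.03/0.255)(1 − 2.295×0.7750/(0.255×16.69))] = 1.290 × ln(2.351) = 1.103 d.
D_c = (0.255/1.03) × 16.69 × e^(−0.255×1.103) = 0.2476 × 16.69 × 0.7549 = 3.118 mg/L.
Minimum DO = 11.1 − 3.118 = 7.982 mg/L.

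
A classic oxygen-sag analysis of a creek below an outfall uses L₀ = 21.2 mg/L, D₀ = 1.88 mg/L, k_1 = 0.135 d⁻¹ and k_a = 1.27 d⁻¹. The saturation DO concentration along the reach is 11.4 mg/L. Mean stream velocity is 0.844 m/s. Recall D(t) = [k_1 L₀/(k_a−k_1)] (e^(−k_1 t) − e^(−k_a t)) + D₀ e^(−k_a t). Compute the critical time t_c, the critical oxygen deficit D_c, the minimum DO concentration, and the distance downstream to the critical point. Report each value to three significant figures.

t_c ≈ 0.769 d; D_c ≈ 2.03 mg/L; min DO ≈ 9.37 mg/L; x_c ≈ 56.1 km

t_c = [1/(k_a−k_1)] ln[(k_a/k_1)(1 − D₀(k_a−k_1)/(k_1 L₀))]
= [1/(1.27−0.135)] ln[(1.27/0.135)(1 − 1.88×1.135/(0.135×21.2))]
= (1/1.135) ln[9.407 × 0.2544] = 0.8811 × ln(2.394) = 0.8811 × 0.8728 = 0.7690 d.
D_c = (k_1/k_a) L₀ e^(−k_1 t_c) = (0.135/1.27) × 21.2 × e^(−0.135×0.7690) = 0.1063 × 21.2 × 0.9014 = 2.031 mg/L.
Minimum DO = C_s − D_c = 11.4 − 2.031 = 9.369 mg/L.
x_c = v t_c = 0.844 m/s × 0.7690 d × 86400 s/d = 56080 m ≈ 56.1 km.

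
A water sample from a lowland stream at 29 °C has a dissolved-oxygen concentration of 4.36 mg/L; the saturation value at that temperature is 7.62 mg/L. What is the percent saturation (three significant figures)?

57.2 % saturation

% saturation = C/C_s × 100 = 4.36/7.62 × 100 = 57.2 %.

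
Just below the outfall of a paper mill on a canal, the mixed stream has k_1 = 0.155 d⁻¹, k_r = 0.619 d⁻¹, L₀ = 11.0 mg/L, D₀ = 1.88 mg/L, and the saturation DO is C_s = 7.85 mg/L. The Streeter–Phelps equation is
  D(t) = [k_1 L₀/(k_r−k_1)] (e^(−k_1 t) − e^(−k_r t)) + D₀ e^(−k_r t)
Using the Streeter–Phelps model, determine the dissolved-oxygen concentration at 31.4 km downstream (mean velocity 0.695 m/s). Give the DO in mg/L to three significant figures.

DO ≈ 5.76 mg/L

Travel time t = x/v = 31.4 km / (0.695 m/s) = 31400 m / 0.695 m/s = 45180 s = 0.5229 d.
k_1 L₀/(k_r−k_1) = 0.155×11.0/(0.619−0.155) = 1.705/0.4640 = 3.675 mg/L.
e^(−k_1 t) = e^(−0.155×0.5229) = 0.9221; e^(−k_r t) = e^(−0.619×0.5229) = 0.7235.
D = 3.675 × (0.9221 − 0.7235) + 1.88 × 0.7235 = 0.7300 + 1.360 = 2.090 mg/L.
DO = C_s − D = 7.85 − 2.090 = 5.760 mg/L.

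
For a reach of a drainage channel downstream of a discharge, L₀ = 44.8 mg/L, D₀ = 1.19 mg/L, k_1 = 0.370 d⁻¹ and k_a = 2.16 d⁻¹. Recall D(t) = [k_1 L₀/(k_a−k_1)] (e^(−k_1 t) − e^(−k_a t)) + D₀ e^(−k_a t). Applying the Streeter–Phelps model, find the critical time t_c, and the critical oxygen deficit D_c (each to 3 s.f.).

t_c ≈ 0.909 d; D_c ≈ 5.48 mg/L

At the critical point dD/dt = 0, so k_1 L₀ e^(−k_1 t) = k_a D. Substituting D(t) from the Streeter–Phelps equation and solving for t gives
t_c = ln[(k_a/k_1)(1 − D₀(k_a−k_1)/(k_1 L₀))] / (k_a−k_1).
Here k_a−k_1 = 1.790 d⁻¹ and 1 − D₀(k_a−k_1)/(k_1 L₀) = 1 − 1.19×1.790/(0.370×44.8) = 0.8715, so
t_c = ln(5.838 × 0.8715) / 1.790 = 1.627 / 1.790 = 0.9088 d.
D_c = (k_1/k_a) L₀ e^(−k_1 t_c) = (0.370/2.16) × 44.8 × e^(−0.370×0.9088) = 0.1713 × 44.8 × 0.7144 = 5.483 mg/L.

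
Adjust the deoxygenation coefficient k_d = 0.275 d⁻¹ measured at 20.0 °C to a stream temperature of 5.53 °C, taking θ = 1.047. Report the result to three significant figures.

k_d(T₂) = k_d(T₁) · θ^(T₂−T₁) = 0.275 × 1.047^(5.53−20.0)
= 0.275 × 1.047^-14.5 = 0.275 × 0.5145 = 0.1415 d⁻¹.

k_d ≈ 0.141 d⁻¹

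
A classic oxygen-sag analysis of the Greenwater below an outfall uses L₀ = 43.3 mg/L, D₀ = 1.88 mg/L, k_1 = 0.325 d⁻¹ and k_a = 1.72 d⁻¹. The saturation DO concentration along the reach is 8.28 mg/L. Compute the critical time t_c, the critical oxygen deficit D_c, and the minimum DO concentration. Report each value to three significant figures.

At the critical point dD/dt = 0, so k_1 L₀ e^(−k_1 t) = k_a D. Substituting D(t) from the Streeter–Phelps equation and solving for t gives
t_c = ln[(k_a/k_1)(1 − D₀(k_a−k_1)/(k_1 L₀))] / (k_a−k_1).
Here k_a−k_1 = 1.395 d⁻¹ and 1 − D₀(k_a−k_1)/(k_1 L₀) = 1 − 1.88×1.395/(0.325×43.3) = 0.8136, so
t_c = ln(5.292 × 0.8136) / 1.395 = 1.460 / 1.395 = 1.047 d.
D_c = (k_1/k_a) L₀ e^(−k_1 t_c) = (0.325/1.72) × 43.3 × e^(−0.325×1.047) = 0.1890 × 43.3 × 0.7117 = 5.823 mg/L.
Minimum DO = C_s − D_c = 8.28 − 5.823 = 2.457 mg/L.

t_c ≈ 1.05 d; D_c ≈ 5.82 mg/L; min DO ≈ 2.46 mg/L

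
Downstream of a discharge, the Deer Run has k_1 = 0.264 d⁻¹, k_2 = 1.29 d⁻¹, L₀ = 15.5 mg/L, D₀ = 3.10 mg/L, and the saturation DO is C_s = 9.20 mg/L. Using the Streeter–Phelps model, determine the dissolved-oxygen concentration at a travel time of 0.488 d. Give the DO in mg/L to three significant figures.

k_1 L₀/(k_2−k_1) = 0.264×15.5/(1.29−0.264) = 4.092/1.026 = 3.988 mg/L.
e^(−k_1 t) = e^(−0.264×0.4880) = 0.8791; e^(−k_2 t) = e^(−1.29×0.4880) = 0.5328.
D = 3.988 × (0.8791 − 0.5328) + 3.10 × 0.5328 = 1.381 + 1.652 = 3.033 mg/L.
DO = C_s − D = 9.20 − 3.033 = 6.167 mg/L.

DO ≈ 6.17 mg/L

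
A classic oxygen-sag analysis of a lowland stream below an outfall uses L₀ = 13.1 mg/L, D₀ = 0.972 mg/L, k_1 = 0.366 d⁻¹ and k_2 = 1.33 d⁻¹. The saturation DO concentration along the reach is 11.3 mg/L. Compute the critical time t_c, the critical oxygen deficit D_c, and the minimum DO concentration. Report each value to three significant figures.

t_c = [1/(k_2−k_1)] ln[(k_2/k_1)(1 − D₀(k_2−k_1)/(k_1 L₀))]
= [1/(1.33−0.366)] ln[(1.33/0.366)(1 − 0.972×0.9640/(0.366×13.1))]
= (1/0.9640) ln[3.634 × 0.8046] = 1.037 × ln(2.924) = 1.037 × 1.073 = 1.113 d.
D_c = (k_1/k_2) L₀ e^(−k_1 t_c) = (0.366/1.33) × 13.1 × e^(−0.366×1.113) = 0.2752 × 13.1 × 0.6654 = 2.399 mg/L.
Minimum DO = C_s − D_c = 11.3 − 2.399 = 8.901 mg/L.

t_c ≈ 1.11 d; D_c ≈ 2.40 mg/L; min DO ≈ 8.90 mg/L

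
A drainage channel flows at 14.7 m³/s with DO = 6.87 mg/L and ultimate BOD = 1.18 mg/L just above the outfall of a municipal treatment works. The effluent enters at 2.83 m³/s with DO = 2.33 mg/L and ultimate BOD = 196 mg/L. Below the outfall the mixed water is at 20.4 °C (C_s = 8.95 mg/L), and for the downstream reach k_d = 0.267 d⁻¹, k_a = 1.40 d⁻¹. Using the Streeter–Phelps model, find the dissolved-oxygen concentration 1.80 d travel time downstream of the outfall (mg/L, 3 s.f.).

DO ≈ 4.59 mg/L

Mixed DO = (14.7×6.87 + 2.83×2.33)/(14.7+2.83) = 107.6/17.53 = 6.137 mg/L.
Mixed L₀ = (14.7×1.18 + 2.83×196)/(17.53) = 572.0/17.53 = 32.63 mg/L.
Initial deficit D₀ = C_s − DO₀ = 8.95 − 6.137 = 2.813 mg/L.
D(1.80) = [0.267×32.63/(1.40−0.267)](e^(−0.267×1.80) − e^(−1.40×1.80)) + 2.813 e^(−1.40×1.80)
= 7.690 × (0.6184 − 0.08046) + 2.813 × 0.08046 = 4.363 mg/L.
DO = 8.95 − 4.363 = 4.587 mg/L.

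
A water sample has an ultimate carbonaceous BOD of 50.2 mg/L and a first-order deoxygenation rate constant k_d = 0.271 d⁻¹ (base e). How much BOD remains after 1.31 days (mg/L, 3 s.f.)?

L_t = L₀ e^(−k_d t) = 50.2 × e^(−0.271×1.31) = 50.2 × 0.7012 = 35.20 mg/L.

L ≈ 35.2 mg/L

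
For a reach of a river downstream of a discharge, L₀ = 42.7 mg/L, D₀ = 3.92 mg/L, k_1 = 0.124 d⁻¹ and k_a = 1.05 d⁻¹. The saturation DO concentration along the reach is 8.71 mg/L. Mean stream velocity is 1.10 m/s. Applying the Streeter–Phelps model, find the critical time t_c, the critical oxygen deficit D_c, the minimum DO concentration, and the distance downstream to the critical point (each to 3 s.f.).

At the critical point dD/dt = 0, so k_1 L₀ e^(−k_1 t) = k_a D. Substituting D(t) from the Streeter–Phelps equation and solving for t gives
t_c = ln[(k_a/k_1)(1 − D₀(k_a−k_1)/(k_1 L₀))] / (k_a−k_1).
Here k_a−k_1 = 0.9260 d⁻¹ and 1 − D₀(k_a−k_1)/(k_1 L₀) = 1 − 3.92×0.9260/(0.124×42.7) = 0.3144, so
t_c = ln(8.468 × 0.3144) / 0.9260 = 0.9793 / 0.9260 = 1.058 d.
D_c = (k_1/k_a) L₀ e^(−k_1 t_c) = (0.124/1.05) × 42.7 × e^(−0.124×1.058) = 0.1181 × 42.7 × 0.8771 = 4.423 mg/L.
Minimum DO = C_s − D_c = 8.71 − 4.423 = 4.287 mg/L.
x_c = v t_c = 1.10 m/s × 1.058 d × 86400 s/d = 100500 m ≈ 101 km.

t_c ≈ 1.06 d; D_c ≈ 4.42 mg/L; min DO ≈ 4.29 mg/L; x_c ≈ 101 km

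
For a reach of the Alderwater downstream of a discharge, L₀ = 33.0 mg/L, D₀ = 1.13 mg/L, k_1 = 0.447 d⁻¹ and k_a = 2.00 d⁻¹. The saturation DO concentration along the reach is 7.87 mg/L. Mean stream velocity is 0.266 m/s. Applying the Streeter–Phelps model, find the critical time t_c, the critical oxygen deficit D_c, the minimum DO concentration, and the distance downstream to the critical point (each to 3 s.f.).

t_c ≈ 0.883 d; D_c ≈ 4.97 mg/L; min DO ≈ 2.90 mg/L; x_c ≈ 20.3 km

At the critical point dD/dt = 0, so k_1 L₀ e^(−k_1 t) = k_a D. Substituting D(t) from the Streeter–Phelps equation and solving for t gives
t_c = ln[(k_a/k_1)(1 − D₀(k_a−k_1)/(k_1 L₀))] / (k_a−k_1).
Here k_a−k_1 = 1.553 d⁻¹ and 1 − D₀(k_a−k_1)/(k_1 L₀) = 1 − 1.13×1.553/(0.447×33.0) = 0.8810, so
t_c = ln(4.474 × 0.8810) / 1.553 = 1.372 / 1.553 = 0.8832 d.
L(t_c) = L₀ e^(−k_1 t_c) = 33.0 × 0.6738 = 22.24 mg/L, and at the critical point k_a D_c = k_1 L, so D_c = (0.447/2.00) × 22.24 = 4.970 mg/L.
Minimum DO = C_s − D_c = 7.87 − 4.970 = 2.900 mg/L.
x_c = v t_c = 0.266 m/s × 0.8832 d × 86400 s/d = 20300 m ≈ 20.3 km.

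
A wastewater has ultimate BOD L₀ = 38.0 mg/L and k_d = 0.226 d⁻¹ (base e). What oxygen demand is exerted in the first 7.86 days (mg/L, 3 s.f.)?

y ≈ 31.6 mg/L

y_t = L₀(1 − e^(−k_d t)) = 38.0 × (1 − e^(−0.226×7.86))
= 38.0 × (1 − 0.1693) = 38.0 × 0.8307 = 31.57 mg/L.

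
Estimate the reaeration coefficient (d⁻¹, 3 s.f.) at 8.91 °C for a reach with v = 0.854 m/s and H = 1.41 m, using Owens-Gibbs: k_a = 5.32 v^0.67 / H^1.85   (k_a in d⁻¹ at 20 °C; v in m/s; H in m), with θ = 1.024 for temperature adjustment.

k_a ≈ 1.95 d⁻¹

k_a(20) = 5.32 × 0.854^0.67 / 1.41^1.85 = 5.32 × 0.8997 / 1.888 = 2.535 d⁻¹.
k_a(8.91) = 2.535 × 1.024^(8.91−20) = 2.535 × 0.7687 = 1.949 d⁻¹.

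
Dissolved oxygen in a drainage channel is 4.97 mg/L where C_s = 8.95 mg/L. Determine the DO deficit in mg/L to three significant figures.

D = C_s − C = 8.95 − 4.97 = 3.98 mg/L.

D ≈ 3.98 mg/L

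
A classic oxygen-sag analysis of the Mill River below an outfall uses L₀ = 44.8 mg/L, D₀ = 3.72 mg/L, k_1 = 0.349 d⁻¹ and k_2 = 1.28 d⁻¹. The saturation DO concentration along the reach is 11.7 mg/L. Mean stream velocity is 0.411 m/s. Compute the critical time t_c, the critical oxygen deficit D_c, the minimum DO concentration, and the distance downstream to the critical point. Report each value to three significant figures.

t_c = [1/(k_2−k_1)] ln[(k_2/k_1)(1 − D₀(k_2−k_1)/(k_1 L₀))]
= [1/(1.28−0.349)] ln[(1.28/0.349)(1 − 3.72×0.9310/(0.349×44.8))]
= (1/0.9310) ln[3.668 × 0.7785] = 1.074 × ln(2.855) = 1.074 × 1.049 = 1.127 d.
L(t_c) = L₀ e^(−k_1 t_c) = 44.8 × 0.6748 = 30.23 mg/L, and at the critical point k_2 D_c = k_1 L, so D_c = (0.349/1.28) × 30.23 = 8.243 mg/L.
Minimum DO = C_s − D_c = 11.7 − 8.243 = 3.457 mg/L.
x_c = v t_c = 0.411 m/s × 1.127 d × 86400 s/d = 40020 m ≈ 40.0 km.

t_c ≈ 1.13 d; D_c ≈ 8.24 mg/L; min DO ≈ 3.46 mg/L; x_c ≈ 40.0 km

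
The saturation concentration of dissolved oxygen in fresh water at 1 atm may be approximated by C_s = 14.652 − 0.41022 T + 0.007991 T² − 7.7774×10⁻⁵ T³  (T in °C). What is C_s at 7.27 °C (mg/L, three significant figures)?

C_s = 14.652 − 0.41022×7.27 + 0.007991×7.27² − 7.7774×10⁻⁵×7.27³ = 12.06 mg/L.

C_s ≈ 12.1 mg/L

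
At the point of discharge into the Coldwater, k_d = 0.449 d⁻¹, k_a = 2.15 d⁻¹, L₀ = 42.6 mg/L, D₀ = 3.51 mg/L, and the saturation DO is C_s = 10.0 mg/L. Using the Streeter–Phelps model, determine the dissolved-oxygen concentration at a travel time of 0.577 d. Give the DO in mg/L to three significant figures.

DO ≈ 3.56 mg/L

k_d L₀/(k_a−k_d) = 0.449×42.6/(2.15−0.449) = 19.13/1.701 = 11.24 mg/L.
e^(−k_d t) = e^(−0.449×0.5770) = 0.7718; e^(−k_a t) = e^(−2.15×0.5770) = 0.2892.
D = 11.24 × (0.7718 − 0.2892) + 3.51 × 0.2892 = 5.426 + 1.015 = 6.441 mg/L.
DO = C_s − D = 10.0 − 6.441 = 3.559 mg/L.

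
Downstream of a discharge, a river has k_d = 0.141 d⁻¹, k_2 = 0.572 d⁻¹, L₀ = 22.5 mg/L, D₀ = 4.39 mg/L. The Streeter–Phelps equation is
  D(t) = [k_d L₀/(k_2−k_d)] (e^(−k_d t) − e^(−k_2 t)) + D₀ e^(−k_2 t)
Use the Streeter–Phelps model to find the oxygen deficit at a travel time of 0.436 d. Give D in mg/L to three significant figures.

D ≈ 4.61 mg/L

k_d L₀/(k_2−k_d) = 0.141×22.5/(0.572−0.141) = 3.172/0.4310 = 7.361 mg/L.
e^(−k_d t) = e^(−0.141×0.4360) = 0.9404; e^(−k_2 t) = e^(−0.572×0.4360) = 0.7793.
D = 7.361 × (0.9404 − 0.7793) + 4.39 × 0.7793 = 1.186 + 3.421 = 4.607 mg/L.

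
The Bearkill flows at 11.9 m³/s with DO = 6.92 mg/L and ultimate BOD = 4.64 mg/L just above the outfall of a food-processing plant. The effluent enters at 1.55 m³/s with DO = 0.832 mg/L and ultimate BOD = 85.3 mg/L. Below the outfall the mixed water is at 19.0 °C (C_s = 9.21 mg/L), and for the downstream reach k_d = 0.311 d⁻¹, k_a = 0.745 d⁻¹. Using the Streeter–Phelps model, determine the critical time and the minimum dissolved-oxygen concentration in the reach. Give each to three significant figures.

t_c ≈ 1.19 d; minimum DO ≈ 5.20 mg/L

Mixed DO = (11.9×6.92 + 1.55×0.832)/(11.9+1.55) = 83.64/13.45 = 6.218 mg/L.
Mixed L₀ = (11.9×4.64 + 1.55×85.3)/(13.45) = 187.4/13.45 = 13.94 mg/L.
Initial deficit D₀ = C_s − DO₀ = 9.21 − 6.218 = 2.992 mg/L.
t_c = (1/0.4340) ln[(0.745/0.311)(1 − 2.992×0.4340/(0.311×13.94))] = 2.304 × ln(1.678) = 1.192 d.
D_c = (0.311/0.745) × 13.94 × e^(−0.311×1.192) = 0.4174 × 13.94 × 0.6901 = 4.015 mg/L.
Minimum DO = 9.21 − 4.015 = 5.195 mg/L.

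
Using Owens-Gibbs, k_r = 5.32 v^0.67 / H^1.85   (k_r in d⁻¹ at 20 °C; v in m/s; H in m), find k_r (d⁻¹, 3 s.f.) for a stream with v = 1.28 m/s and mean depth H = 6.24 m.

k_r ≈ 0.212 d⁻¹

k_r = 5.32 × 1.28^0.67 / 6.24^1.85 = 5.32 × 1.180 / 29.59 = 0.2122 d⁻¹.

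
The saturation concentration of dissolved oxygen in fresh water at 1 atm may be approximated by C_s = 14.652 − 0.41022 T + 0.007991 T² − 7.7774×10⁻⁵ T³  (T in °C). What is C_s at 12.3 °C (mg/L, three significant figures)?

C_s ≈ 10.7 mg/L

C_s = 14.652 − 0.41022×12.3 + 0.007991×12.3² − 7.7774×10⁻⁵×12.3³ = 10.67 mg/L.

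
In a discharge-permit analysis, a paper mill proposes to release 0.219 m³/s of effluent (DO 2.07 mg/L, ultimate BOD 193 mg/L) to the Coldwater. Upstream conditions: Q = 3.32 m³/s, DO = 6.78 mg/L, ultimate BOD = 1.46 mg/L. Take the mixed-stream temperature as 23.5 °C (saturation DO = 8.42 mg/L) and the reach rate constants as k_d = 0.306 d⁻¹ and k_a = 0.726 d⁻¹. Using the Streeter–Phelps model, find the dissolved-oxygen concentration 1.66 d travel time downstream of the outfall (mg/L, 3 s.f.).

Mixed DO = (3.32×6.78 + 0.219×2.07)/(3.32+0.219) = 22.96/3.539 = 6.489 mg/L.
Mixed L₀ = (3.32×1.46 + 0.219×193)/(3.539) = 47.11/3.539 = 13.31 mg/L.
Initial deficit D₀ = C_s − DO₀ = 8.42 − 6.489 = 1.931 mg/L.
D(1.66) = [0.306×13.31/(0.726−0.306)](e^(−0.306×1.66) − e^(−0.726×1.66)) + 1.931 e^(−0.726×1.66)
= 9.699 × (0.6017 − 0.2996) + 1.931 × 0.2996 = 3.509 mg/L.
DO = 8.42 − 3.509 = 4.911 mg/L.

DO ≈ 4.91 mg/L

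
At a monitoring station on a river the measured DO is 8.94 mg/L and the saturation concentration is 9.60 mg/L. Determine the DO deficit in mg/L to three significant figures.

D = C_s − C = 9.60 − 8.94 = 0.660 mg/L.

D ≈ 0.660 mg/L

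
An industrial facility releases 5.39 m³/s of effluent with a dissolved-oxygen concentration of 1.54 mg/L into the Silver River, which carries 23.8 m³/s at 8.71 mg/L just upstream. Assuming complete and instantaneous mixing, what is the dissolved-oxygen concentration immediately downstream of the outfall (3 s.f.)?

7.39 mg/L

Flow-weighted mixing: C = (Q_r C_r + Q_w C_w)/(Q_r + Q_w)
= (23.8×8.71 + 5.39×1.54)/(23.8 + 5.39) = 215.6/29.19 = 7.386 mg/L.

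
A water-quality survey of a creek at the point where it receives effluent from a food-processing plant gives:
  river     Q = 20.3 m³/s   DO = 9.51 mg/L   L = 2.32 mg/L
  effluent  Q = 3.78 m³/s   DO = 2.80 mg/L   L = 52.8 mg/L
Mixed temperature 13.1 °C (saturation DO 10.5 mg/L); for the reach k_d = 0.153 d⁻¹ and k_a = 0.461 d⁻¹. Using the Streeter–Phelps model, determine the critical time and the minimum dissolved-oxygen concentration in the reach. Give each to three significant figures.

t_c ≈ 1.91 d; minimum DO ≈ 7.96 mg/L

Mixed DO = (20.3×9.51 + 3.78×2.80)/(20.3+3.78) = 203.6/24.08 = 8.457 mg/L.
Mixed L₀ = (20.3×2.32 + 3.78×52.8)/(24.08) = 246.7/24.08 = 10.24 mg/L.
Initial deficit D₀ = C_s − DO₀ = 10.5 − 8.457 = 2.043 mg/L.
t_c = (1/0.3080) ln[(0.461/0.153)(1 − 2.043×0.3080/(0.153×10.24))] = 3.247 × ln(1.803) = 1.914 d.
D_c = (0.153/0.461) × 10.24 × e^(−0.153×1.914) = 0.3319 × 10.24 × 0.7461 = 2.537 mg/L.
Minimum DO = 10.5 − 2.537 = 7.963 mg/L.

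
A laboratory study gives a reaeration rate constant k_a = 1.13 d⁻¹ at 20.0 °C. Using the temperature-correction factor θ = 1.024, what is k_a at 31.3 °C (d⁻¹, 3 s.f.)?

k_a(T₂) = k_a(T₁) · θ^(T₂−T₁) = 1.13 × 1.024^(31.3−20.0)
= 1.13 × 1.024^11.3 = 1.13 × 1.307 = 1.477 d⁻¹.

k_a ≈ 1.48 d⁻¹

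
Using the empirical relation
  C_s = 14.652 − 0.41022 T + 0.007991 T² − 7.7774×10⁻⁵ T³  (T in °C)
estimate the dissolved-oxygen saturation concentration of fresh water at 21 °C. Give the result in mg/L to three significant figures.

C_s ≈ 8.84 mg/L

C_s = 14.652 − 0.41022×21 + 0.007991×21² − 7.7774×10⁻⁵×21³ = 8.841 mg/L.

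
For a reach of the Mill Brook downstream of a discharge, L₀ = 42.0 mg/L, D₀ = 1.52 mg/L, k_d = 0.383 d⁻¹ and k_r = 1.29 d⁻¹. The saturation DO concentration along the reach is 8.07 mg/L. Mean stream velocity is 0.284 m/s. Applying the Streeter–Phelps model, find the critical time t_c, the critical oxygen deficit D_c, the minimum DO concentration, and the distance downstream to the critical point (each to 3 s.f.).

t_c ≈ 1.24 d; D_c ≈ 7.76 mg/L; min DO ≈ 0.315 mg/L; x_c ≈ 30.4 km

With k_r/k_d = 3.368 and 1 − D₀(k_r−k_d)/(k_d L₀) = 0.9143,
t_c = ln(3.368 × 0.9143) / (1.29 − 0.383) = ln(3.079) / 0.9070 = 1.125/0.9070 = 1.240 d.
D_c = (k_d/k_r) L₀ e^(−k_d t_c) = (0.383/1.29) × 42.0 × e^(−0.383×1.240) = 0.2969 × 42.0 × 0.6219 = 7.755 mg/L.
Minimum DO = C_s − D_c = 8.07 − 7.755 = 0.3149 mg/L.
x_c = v t_c = 0.284 m/s × 1.240 d × 86400 s/d = 30430 m ≈ 30.4 km.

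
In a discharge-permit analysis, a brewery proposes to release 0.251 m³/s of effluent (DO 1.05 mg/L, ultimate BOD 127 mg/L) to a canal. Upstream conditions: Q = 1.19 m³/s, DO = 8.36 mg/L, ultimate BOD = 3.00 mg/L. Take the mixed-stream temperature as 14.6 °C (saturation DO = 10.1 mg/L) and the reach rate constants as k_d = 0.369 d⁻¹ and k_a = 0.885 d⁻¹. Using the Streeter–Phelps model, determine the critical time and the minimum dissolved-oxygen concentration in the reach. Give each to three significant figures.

t_c ≈ 1.33 d; minimum DO ≈ 3.82 mg/L

Mixed DO = (1.19×8.36 + 0.251×1.05)/(1.19+0.251) = 10.21/1.441 = 7.087 mg/L.
Mixed L₀ = (1.19×3.00 + 0.251×127)/(1.441) = 35.45/1.441 = 24.60 mg/L.
Initial deficit D₀ = C_s − DO₀ = 10.1 − 7.087 = 3.013 mg/L.
t_c = (1/0.5160) ln[(0.885/0.369)(1 − 3.013×0.5160/(0.369×24.60))] = 1.938 × ln(1.988) = 1.331 d.
D_c = (0.369/0.885) × 24.60 × e^(−0.369×1.331) = 0.4169 × 24.60 × 0.6119 = 6.276 mg/L.
Minimum DO = 10.1 − 6.276 = 3.824 mg/L.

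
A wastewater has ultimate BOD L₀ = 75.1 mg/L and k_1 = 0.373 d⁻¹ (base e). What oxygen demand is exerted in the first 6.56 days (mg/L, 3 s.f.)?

y_t = L₀(1 − e^(−k_1 t)) = 75.1 × (1 − e^(−0.373×6.56))
= 75.1 × (1 − 0.08656) = 75.1 × 0.9134 = 68.60 mg/L.

y ≈ 68.6 mg/L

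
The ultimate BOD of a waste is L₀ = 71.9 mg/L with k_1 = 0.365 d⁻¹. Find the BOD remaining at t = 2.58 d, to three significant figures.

L_t = L₀ e^(−k_1 t) = 71.9 × e^(−0.365×2.58) = 71.9 × 0.3900 = 28.04 mg/L.

L ≈ 28.0 mg/L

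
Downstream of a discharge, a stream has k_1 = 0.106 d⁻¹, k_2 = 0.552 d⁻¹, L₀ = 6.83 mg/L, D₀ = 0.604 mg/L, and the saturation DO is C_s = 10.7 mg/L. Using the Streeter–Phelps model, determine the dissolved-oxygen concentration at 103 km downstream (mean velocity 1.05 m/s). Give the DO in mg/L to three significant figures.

DO ≈ 9.81 mg/L

Travel time t = x/v = 103 km / (1.05 m/s) = 103000 m / 1.05 m/s = 98100 s = 1.135 d.
k_1 L₀/(k_2−k_1) = 0.106×6.83/(0.552−0.106) = 0.7240/0.4460 = 1.623 mg/L.
e^(−k_1 t) = e^(−0.106×1.135) = 0.8866; e^(−k_2 t) = e^(−0.552×1.135) = 0.5343.
D = 1.623 × (0.8866 − 0.5343) + 0.604 × 0.5343 = 0.5718 + 0.3227 = 0.8946 mg/L.
DO = C_s − D = 10.7 − 0.8946 = 9.805 mg/L.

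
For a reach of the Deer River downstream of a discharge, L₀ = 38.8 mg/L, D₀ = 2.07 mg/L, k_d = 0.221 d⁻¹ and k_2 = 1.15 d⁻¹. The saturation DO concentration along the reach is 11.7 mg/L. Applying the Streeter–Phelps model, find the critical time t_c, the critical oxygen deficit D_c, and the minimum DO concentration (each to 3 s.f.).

At the critical point dD/dt = 0, so k_d L₀ e^(−k_d t) = k_2 D. Substituting D(t) from the Streeter–Phelps equation and solving for t gives
t_c = ln[(k_2/k_d)(1 − D₀(k_2−k_d)/(k_d L₀))] / (k_2−k_d).
Here k_2−k_d = 0.9290 d⁻¹ and 1 − D₀(k_2−k_d)/(k_d L₀) = 1 − 2.07×0.9290/(0.221×38.8) = 0.7757, so
t_c = ln(5.204 × 0.7757) / 0.9290 = 1.395 / 0.9290 = 1.502 d.
L(t_c) = L₀ e^(−k_d t_c) = 38.8 × 0.7175 = 27.84 mg/L, and at the critical point k_2 D_c = k_d L, so D_c = (0.221/1.15) × 27.84 = 5.350 mg/L.
Minimum DO = C_s − D_c = 11.7 − 5.350 = 6.350 mg/L.

t_c ≈ 1.50 d; D_c ≈ 5.35 mg/L; min DO ≈ 6.35 mg/L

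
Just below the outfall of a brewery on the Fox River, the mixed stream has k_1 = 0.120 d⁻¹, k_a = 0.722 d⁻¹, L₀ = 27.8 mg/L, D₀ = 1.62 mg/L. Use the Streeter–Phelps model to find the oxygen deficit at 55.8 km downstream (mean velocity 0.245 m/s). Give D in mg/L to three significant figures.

D ≈ 3.45 mg/L

Travel time t = x/v = 55.8 km / (0.245 m/s) = 55800 m / 0.245 m/s = 227800 s = 2.636 d.
k_1 L₀/(k_a−k_1) = 0.120×27.8/(0.722−0.120) = 3.336/0.6020 = 5.542 mg/L.
e^(−k_1 t) = e^(−0.120×2.636) = 0.7288; e^(−k_a t) = e^(−0.722×2.636) = 0.1491.
D = 5.542 × (0.7288 − 0.1491) + 1.62 × 0.1491 = 3.213 + 0.2415 = 3.454 mg/L.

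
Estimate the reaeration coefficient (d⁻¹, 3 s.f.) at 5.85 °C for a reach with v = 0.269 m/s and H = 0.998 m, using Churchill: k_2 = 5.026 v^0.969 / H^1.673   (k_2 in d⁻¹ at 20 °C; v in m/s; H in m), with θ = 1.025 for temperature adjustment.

k_2 ≈ 0.996 d⁻¹

k_2(20) = 5.026 × 0.269^0.969 / 0.998^1.673 = 5.026 × 0.2802 / 0.9967 = 1.413 d⁻¹.
k_2(5.85) = 1.413 × 1.025^(5.85−20) = 1.413 × 0.7051 = 0.9962 d⁻¹.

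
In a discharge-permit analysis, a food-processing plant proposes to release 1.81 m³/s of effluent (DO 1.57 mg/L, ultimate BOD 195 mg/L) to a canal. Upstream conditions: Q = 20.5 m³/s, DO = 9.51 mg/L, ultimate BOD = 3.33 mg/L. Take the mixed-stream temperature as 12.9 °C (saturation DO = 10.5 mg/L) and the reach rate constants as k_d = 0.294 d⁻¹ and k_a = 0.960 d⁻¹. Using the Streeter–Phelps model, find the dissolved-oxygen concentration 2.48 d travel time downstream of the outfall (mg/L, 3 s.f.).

DO ≈ 7.10 mg/L

Mixed DO = (20.5×9.51 + 1.81×1.57)/(20.5+1.81) = 197.8/22.31 = 8.866 mg/L.
Mixed L₀ = (20.5×3.33 + 1.81×195)/(22.31) = 421.2/22.31 = 18.88 mg/L.
Initial deficit D₀ = C_s − DO₀ = 10.5 − 8.866 = 1.634 mg/L.
D(2.48) = [0.294×18.88/(0.960−0.294)](e^(−0.294×2.48) − e^(−0.960×2.48)) + 1.634 e^(−0.960×2.48)
= 8.334 × (0.4823 − 0.09248) + 1.634 × 0.09248 = 3.400 mg/L.
DO = 10.5 − 3.400 = 7.100 mg/L.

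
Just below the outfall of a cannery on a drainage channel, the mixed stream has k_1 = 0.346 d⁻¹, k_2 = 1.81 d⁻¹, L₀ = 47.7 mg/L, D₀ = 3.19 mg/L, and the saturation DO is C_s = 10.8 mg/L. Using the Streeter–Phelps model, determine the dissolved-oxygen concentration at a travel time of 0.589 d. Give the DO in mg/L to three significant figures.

k_1 L₀/(k_2−k_1) = 0.346×47.7/(1.81−0.346) = 16.50/1.464 = 11.27 mg/L.
e^(−k_1 t) = e^(−0.346×0.5890) = 0.8156; e^(−k_2 t) = e^(−1.81×0.5890) = 0.3444.
D = 11.27 × (0.8156 − 0.3444) + 3.19 × 0.3444 = 5.313 + 1.098 = 6.411 mg/L.
DO = C_s − D = 10.8 − 6.411 = 4.389 mg/L.

DO ≈ 4.39 mg/L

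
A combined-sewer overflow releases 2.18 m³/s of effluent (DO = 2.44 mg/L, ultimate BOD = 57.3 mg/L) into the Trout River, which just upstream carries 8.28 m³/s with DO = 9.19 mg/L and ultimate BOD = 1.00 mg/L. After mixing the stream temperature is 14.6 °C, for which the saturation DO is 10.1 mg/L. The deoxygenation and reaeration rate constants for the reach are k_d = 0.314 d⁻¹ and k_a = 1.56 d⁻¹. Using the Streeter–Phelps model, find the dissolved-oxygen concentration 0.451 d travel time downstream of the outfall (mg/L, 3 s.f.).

DO ≈ 7.76 mg/L

Mixed DO = (8.28×9.19 + 2.18×2.44)/(8.28+2.18) = 81.41/10.46 = 7.783 mg/L.
Mixed L₀ = (8.28×1.00 + 2.18×57.3)/(10.46) = 133.2/10.46 = 12.73 mg/L.
Initial deficit D₀ = C_s − DO₀ = 10.1 − 7.783 = 2.317 mg/L.
D(0.451) = [0.314×12.73/(1.56−0.314)](e^(−0.314×0.451) − e^(−1.56×0.451)) + 2.317 e^(−1.56×0.451)
= 3.209 × (0.8680 − 0.4948) + 2.317 × 0.4948 = 2.344 mg/L.
DO = 10.1 − 2.344 = 7.756 mg/L.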